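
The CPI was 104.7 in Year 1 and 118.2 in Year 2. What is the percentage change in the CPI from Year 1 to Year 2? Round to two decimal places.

Change = (118.2 − 104.7) / 104.7 × 100
       = 13.5 / 104.7 × 100 = 12.8940%

12.89%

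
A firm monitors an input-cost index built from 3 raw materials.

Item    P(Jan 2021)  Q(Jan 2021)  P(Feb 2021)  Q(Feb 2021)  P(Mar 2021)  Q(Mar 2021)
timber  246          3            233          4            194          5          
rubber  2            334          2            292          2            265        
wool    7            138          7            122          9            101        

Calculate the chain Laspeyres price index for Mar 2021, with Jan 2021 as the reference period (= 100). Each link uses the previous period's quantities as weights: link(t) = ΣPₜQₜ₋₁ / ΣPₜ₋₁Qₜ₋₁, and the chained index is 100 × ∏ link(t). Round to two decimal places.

102.01

Link Jan 2021→Feb 2021:
ΣP(Feb 2021)Q(Jan 2021) = 233×3 + 2×334 + 7×138 = 699 + 668 + 966 = 2333
ΣP(Jan 2021)Q(Jan 2021) = 246×3 + 2×334 + 7×138 = 738 + 668 + 966 = 2372
link = 2333/2372 = 0.983558
Link Feb 2021→Mar 2021:
ΣP(Mar 2021)Q(Feb 2021) = 194×4 + 2×292 + 9×122 = 776 + 584 + 1098 = 2458
ΣP(Feb 2021)Q(Feb 2021) = 233×4 + 2×292 + 7×122 = 932 + 584 + 854 = 2370
link = 2458/2370 = 1.037131
Chained index = 100 × 0.983558 × 1.037131 = 102.0078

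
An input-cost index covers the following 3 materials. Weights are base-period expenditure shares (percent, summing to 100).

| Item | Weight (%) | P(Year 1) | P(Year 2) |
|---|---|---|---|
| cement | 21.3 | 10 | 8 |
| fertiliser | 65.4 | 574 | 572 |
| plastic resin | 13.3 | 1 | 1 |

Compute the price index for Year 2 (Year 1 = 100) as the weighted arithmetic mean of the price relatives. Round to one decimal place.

cement: 21.3 × (8/10) = 21.3 × 0.800000 = 17.0400
fertiliser: 65.4 × (572/574) = 65.4 × 0.996516 = 65.1721
plastic resin: 13.3 × (1/1) = 13.3 × 1.000000 = 13.3000
Index = Σ wᵢ·(p₁ᵢ/p₀ᵢ) = 17.0400 + 65.1721 + 13.3000 = 95.5121

95.5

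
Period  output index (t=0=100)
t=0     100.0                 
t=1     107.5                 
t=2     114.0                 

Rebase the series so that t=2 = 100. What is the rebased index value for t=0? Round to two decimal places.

Rebased(t=0) = 100.0 / 114.0 × 100 = 87.7193

87.72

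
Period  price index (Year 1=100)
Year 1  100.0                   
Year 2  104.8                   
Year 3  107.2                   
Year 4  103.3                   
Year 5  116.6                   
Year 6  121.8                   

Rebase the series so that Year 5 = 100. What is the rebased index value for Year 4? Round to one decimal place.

Rebased(Year 4) = 103.3 / 116.6 × 100 = 88.5935

88.6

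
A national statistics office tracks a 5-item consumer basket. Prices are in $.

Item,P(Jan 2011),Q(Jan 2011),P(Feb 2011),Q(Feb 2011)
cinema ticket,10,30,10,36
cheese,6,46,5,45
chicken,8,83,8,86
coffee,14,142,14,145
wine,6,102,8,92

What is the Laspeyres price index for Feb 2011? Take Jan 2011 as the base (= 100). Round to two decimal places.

104.11

Laspeyres price index uses base-period quantities as weights.
ΣP(Feb 2011)·Q(Jan 2011) = 10×30 + 5×46 + 8×83 + 14×142 + 8×102 = 300 + 230 + 664 + 1988 + 816 = 3998
ΣP(Jan 2011)·Q(Jan 2011) = 10×30 + 6×46 + 8×83 + 14×142 + 6×102 = 300 + 276 + 664 + 1988 + 612 = 3840
Index = 3998 / 3840 × 100 = 104.1146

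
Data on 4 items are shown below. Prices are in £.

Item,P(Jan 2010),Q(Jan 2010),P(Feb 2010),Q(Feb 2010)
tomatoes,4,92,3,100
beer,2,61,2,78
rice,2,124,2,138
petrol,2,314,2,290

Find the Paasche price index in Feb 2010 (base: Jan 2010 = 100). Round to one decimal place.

92.9

Paasche price index uses current-period quantities as weights.
ΣP(Feb 2010)·Q(Feb 2010) = 3×100 + 2×78 + 2×138 + 2×290 = 300 + 156 + 276 + 580 = 1312
ΣP(Jan 2010)·Q(Feb 2010) = 4×100 + 2×78 + 2×138 + 2×290 = 400 + 156 + 276 + 580 = 1412
Index = 1312 / 1412 × 100 = 92.9178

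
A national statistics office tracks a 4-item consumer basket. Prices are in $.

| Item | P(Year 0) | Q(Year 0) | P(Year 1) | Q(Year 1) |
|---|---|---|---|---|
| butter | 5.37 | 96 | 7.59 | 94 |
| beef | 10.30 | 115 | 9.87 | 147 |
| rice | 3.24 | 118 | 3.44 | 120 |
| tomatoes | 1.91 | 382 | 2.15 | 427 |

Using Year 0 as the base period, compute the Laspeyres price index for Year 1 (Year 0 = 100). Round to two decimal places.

109.92

Laspeyres price index uses base-period quantities as weights.
ΣP(Year 1)·Q(Year 0) = 7.59×96 + 9.87×115 + 3.44×118 + 2.15×382 = 728.64 + 1135.05 + 405.92 + 821.3 = 3090.91
ΣP(Year 0)·Q(Year 0) = 5.37×96 + 10.30×115 + 3.24×118 + 1.91×382 = 515.52 + 1184.5 + 382.32 + 729.62 = 2811.96
Index = 3090.91 / 2811.96 × 100 = 109.9201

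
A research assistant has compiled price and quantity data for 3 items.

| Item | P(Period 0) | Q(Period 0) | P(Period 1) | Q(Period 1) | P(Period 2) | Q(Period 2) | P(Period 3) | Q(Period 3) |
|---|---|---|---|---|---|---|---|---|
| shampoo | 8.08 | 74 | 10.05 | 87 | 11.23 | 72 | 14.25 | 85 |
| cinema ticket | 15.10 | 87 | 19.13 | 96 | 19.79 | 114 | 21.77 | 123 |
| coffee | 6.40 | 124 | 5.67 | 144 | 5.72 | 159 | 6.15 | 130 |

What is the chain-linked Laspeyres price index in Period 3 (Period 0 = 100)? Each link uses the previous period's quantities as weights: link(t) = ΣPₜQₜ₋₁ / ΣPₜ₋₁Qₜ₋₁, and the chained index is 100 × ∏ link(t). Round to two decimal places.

Link Period 0→Period 1:
ΣP(Period 1)Q(Period 0) = 10.05×74 + 19.13×87 + 5.67×124 = 743.7 + 1664.31 + 703.08 = 3111.09
ΣP(Period 0)Q(Period 0) = 8.08×74 + 15.10×87 + 6.40×124 = 597.92 + 1313.7 + 793.6 = 2705.22
link = 3111.09/2705.22 = 1.150032
Link Period 1→Period 2:
ΣP(Period 2)Q(Period 1) = 11.23×87 + 19.79×96 + 5.72×144 = 977.01 + 1899.84 + 823.68 = 3700.53
ΣP(Period 1)Q(Period 1) = 10.05×87 + 19.13×96 + 5.67×144 = 874.35 + 1836.48 + 816.48 = 3527.31
link = 3700.53/3527.31 = 1.049108
Link Period 2→Period 3:
ΣP(Period 3)Q(Period 2) = 14.25×72 + 21.77×114 + 6.15×159 = 1026 + 2481.78 + 977.85 = 4485.63
ΣP(Period 2)Q(Period 2) = 11.23×72 + 19.79×114 + 5.72×159 = 808.56 + 2256.06 + 909.48 = 3974.1
link = 4485.63/3974.1 = 1.128716
Chained index = 100 × 1.150032 × 1.049108 × 1.128716 = 136.1805

136.18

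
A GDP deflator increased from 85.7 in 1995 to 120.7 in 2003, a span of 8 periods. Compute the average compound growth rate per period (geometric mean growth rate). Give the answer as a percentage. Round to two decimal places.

Growth factor = (120.7/85.7)^(1/8) = (1.408401)^(1/8) = 1.043736
Growth rate = 1.043736 − 1 = 0.043736 = 4.3736%

4.37%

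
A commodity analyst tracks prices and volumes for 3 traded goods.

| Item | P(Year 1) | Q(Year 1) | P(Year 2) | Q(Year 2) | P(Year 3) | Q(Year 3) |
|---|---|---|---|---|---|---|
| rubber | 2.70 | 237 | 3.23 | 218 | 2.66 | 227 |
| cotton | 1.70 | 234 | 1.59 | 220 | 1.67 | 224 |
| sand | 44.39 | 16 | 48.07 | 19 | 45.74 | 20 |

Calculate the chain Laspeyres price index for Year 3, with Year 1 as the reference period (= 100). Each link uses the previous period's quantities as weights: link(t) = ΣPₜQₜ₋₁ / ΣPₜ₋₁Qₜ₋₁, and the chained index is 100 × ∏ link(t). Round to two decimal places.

Link Year 1→Year 2:
ΣP(Year 2)Q(Year 1) = 3.23×237 + 1.59×234 + 48.07×16 = 765.51 + 372.06 + 769.12 = 1906.69
ΣP(Year 1)Q(Year 1) = 2.70×237 + 1.70×234 + 44.39×16 = 639.9 + 397.8 + 710.24 = 1747.94
link = 1906.69/1747.94 = 1.090821
Link Year 2→Year 3:
ΣP(Year 3)Q(Year 2) = 2.66×218 + 1.67×220 + 45.74×19 = 579.88 + 367.4 + 869.06 = 1816.34
ΣP(Year 2)Q(Year 2) = 3.23×218 + 1.59×220 + 48.07×19 = 704.14 + 349.8 + 913.33 = 1967.27
link = 1816.34/1967.27 = 0.923279
Chained index = 100 × 1.090821 × 0.923279 = 100.7133

100.71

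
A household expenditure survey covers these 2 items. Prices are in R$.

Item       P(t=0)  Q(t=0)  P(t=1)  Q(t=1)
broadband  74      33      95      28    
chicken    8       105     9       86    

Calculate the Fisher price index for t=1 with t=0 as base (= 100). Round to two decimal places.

Laspeyres component (base-period weights):
ΣP(t=1)Q(t=0) = 95×33 + 9×105 = 3135 + 945 = 4080
ΣP(t=0)Q(t=0) = 74×33 + 8×105 = 2442 + 840 = 3282
L = 4080 / 3282 × 100 = 124.3144
Paasche component (current-period weights):
ΣP(t=1)Q(t=1) = 95×28 + 9×86 = 2660 + 774 = 3434
ΣP(t=0)Q(t=1) = 74×28 + 8×86 = 2072 + 688 = 2760
P = 3434 / 2760 × 100 = 124.4203
Fisher = √(L × P) = √(124.3144 × 124.4203) = 124.3674

124.37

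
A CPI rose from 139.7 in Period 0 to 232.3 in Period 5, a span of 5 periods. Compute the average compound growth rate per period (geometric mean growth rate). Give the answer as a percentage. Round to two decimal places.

10.71%

Growth factor = (232.3/139.7)^(1/5) = (1.662849)^(1/5) = 1.107058
Growth rate = 1.107058 − 1 = 0.107058 = 10.7058%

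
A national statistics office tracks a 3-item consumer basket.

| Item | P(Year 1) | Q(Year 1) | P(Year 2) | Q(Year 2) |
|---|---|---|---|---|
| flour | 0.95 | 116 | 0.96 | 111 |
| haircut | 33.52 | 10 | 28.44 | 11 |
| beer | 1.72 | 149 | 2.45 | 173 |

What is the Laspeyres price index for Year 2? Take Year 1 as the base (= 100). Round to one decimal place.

108.4

Laspeyres price index uses base-period quantities as weights.
ΣP(Year 2)·Q(Year 1) = 0.96×116 + 28.44×10 + 2.45×149 = 111.36 + 284.4 + 365.05 = 760.81
ΣP(Year 1)·Q(Year 1) = 0.95×116 + 33.52×10 + 1.72×149 = 110.2 + 335.2 + 256.28 = 701.68
Index = 760.81 / 701.68 × 100 = 108.4269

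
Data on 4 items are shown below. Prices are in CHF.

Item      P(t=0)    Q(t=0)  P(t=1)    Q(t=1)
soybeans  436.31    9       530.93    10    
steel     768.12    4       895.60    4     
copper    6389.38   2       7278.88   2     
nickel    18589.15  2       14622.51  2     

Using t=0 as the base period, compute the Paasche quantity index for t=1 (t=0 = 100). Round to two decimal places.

101.02

Paasche quantity index uses current-period prices as weights.
ΣP(t=1)·Q(t=1) = 530.93×10 + 895.60×4 + 7278.88×2 + 14622.51×2 = 5309.3 + 3582.4 + 14557.76 + 29245.02 = 52694.48
ΣP(t=1)·Q(t=0) = 530.93×9 + 895.60×4 + 7278.88×2 + 14622.51×2 = 4778.37 + 3582.4 + 14557.76 + 29245.02 = 52163.55
Index = 52694.48 / 52163.55 × 100 = 101.0178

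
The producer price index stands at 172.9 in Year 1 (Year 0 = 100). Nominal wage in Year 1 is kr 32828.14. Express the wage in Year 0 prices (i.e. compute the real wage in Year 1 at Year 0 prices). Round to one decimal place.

18986.8

Real = Nominal ÷ (Index/100) = 32828.14 ÷ (172.9/100)
     = 32828.14 ÷ 1.729 = 18986.7785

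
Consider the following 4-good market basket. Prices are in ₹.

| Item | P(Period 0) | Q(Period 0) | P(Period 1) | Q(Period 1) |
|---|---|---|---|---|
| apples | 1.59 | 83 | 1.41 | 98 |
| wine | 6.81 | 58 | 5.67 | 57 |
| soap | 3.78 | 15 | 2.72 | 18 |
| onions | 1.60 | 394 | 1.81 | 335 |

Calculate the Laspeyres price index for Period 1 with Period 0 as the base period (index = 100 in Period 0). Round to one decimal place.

98.8

Laspeyres price index uses base-period quantities as weights.
ΣP(Period 1)·Q(Period 0) = 1.41×83 + 5.67×58 + 2.72×15 + 1.81×394 = 117.03 + 328.86 + 40.8 + 713.14 = 1199.83
ΣP(Period 0)·Q(Period 0) = 1.59×83 + 6.81×58 + 3.78×15 + 1.60×394 = 131.97 + 394.98 + 56.7 + 630.4 = 1214.05
Index = 1199.83 / 1214.05 × 100 = 98.8287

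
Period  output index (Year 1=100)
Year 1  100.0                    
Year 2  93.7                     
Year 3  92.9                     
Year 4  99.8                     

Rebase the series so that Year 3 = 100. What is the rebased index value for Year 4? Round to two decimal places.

107.43

Rebased(Year 4) = 99.8 / 92.9 × 100 = 107.4273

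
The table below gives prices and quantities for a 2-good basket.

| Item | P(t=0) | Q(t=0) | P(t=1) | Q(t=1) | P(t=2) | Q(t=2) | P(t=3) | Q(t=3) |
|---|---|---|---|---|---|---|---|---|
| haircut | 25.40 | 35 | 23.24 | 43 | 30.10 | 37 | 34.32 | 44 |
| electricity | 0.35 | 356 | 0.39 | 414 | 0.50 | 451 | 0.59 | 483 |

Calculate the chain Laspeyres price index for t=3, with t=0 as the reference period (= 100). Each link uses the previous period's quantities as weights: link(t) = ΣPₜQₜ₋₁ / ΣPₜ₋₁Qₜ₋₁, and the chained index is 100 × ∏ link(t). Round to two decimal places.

Link t=0→t=1:
ΣP(t=1)Q(t=0) = 23.24×35 + 0.39×356 = 813.4 + 138.84 = 952.24
ΣP(t=0)Q(t=0) = 25.40×35 + 0.35×356 = 889 + 124.6 = 1013.6
link = 952.24/1013.6 = 0.939463
Link t=1→t=2:
ΣP(t=2)Q(t=1) = 30.10×43 + 0.50×414 = 1294.3 + 207 = 1501.3
ΣP(t=1)Q(t=1) = 23.24×43 + 0.39×414 = 999.32 + 161.46 = 1160.78
link = 1501.3/1160.78 = 1.293354
Link t=2→t=3:
ΣP(t=3)Q(t=2) = 34.32×37 + 0.59×451 = 1269.84 + 266.09 = 1535.93
ΣP(t=2)Q(t=2) = 30.10×37 + 0.50×451 = 1113.7 + 225.5 = 1339.2
link = 1535.93/1339.2 = 1.146901
Chained index = 100 × 0.939463 × 1.293354 × 1.146901 = 139.3553

139.36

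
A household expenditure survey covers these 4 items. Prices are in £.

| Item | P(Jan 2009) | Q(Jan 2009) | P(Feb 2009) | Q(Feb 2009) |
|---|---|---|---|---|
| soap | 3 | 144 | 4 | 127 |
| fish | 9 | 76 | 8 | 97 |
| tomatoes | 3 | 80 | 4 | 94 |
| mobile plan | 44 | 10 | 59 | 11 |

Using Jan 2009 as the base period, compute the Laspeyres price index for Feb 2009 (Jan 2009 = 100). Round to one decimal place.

Laspeyres price index uses base-period quantities as weights.
ΣP(Feb 2009)·Q(Jan 2009) = 4×144 + 8×76 + 4×80 + 59×10 = 576 + 608 + 320 + 590 = 2094
ΣP(Jan 2009)·Q(Jan 2009) = 3×144 + 9×76 + 3×80 + 44×10 = 432 + 684 + 240 + 440 = 1796
Index = 2094 / 1796 × 100 = 116.5924

116.6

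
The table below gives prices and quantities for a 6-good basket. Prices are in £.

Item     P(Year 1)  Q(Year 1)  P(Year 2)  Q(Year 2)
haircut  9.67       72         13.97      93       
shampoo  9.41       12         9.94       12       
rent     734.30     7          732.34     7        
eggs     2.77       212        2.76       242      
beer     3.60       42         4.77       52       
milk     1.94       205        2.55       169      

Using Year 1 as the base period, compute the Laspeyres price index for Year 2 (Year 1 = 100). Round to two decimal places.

106.69

Laspeyres price index uses base-period quantities as weights.
ΣP(Year 2)·Q(Year 1) = 13.97×72 + 9.94×12 + 732.34×7 + 2.76×212 + 4.77×42 + 2.55×205 = 1005.84 + 119.28 + 5126.38 + 585.12 + 200.34 + 522.75 = 7559.71
ΣP(Year 1)·Q(Year 1) = 9.67×72 + 9.41×12 + 734.30×7 + 2.77×212 + 3.60×42 + 1.94×205 = 696.24 + 112.92 + 5140.1 + 587.24 + 151.2 + 397.7 = 7085.4
Index = 7559.71 / 7085.4 × 100 = 106.6942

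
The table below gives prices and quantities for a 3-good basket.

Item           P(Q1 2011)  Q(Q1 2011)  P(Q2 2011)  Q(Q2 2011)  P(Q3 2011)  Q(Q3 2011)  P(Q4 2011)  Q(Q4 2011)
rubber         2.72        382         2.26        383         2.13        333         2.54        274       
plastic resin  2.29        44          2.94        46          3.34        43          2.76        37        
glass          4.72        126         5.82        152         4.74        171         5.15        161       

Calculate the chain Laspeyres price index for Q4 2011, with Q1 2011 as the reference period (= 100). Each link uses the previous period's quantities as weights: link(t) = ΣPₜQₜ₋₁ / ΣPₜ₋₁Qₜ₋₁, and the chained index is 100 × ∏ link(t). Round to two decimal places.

Link Q1 2011→Q2 2011:
ΣP(Q2 2011)Q(Q1 2011) = 2.26×382 + 2.94×44 + 5.82×126 = 863.32 + 129.36 + 733.32 = 1726
ΣP(Q1 2011)Q(Q1 2011) = 2.72×382 + 2.29×44 + 4.72×126 = 1039.04 + 100.76 + 594.72 = 1734.52
link = 1726/1734.52 = 0.995088
Link Q2 2011→Q3 2011:
ΣP(Q3 2011)Q(Q2 2011) = 2.13×383 + 3.34×46 + 4.74×152 = 815.79 + 153.64 + 720.48 = 1689.91
ΣP(Q2 2011)Q(Q2 2011) = 2.26×383 + 2.94×46 + 5.82×152 = 865.58 + 135.24 + 884.64 = 1885.46
link = 1689.91/1885.46 = 0.896285
Link Q3 2011→Q4 2011:
ΣP(Q4 2011)Q(Q3 2011) = 2.54×333 + 2.76×43 + 5.15×171 = 845.82 + 118.68 + 880.65 = 1845.15
ΣP(Q3 2011)Q(Q3 2011) = 2.13×333 + 3.34×43 + 4.74×171 = 709.29 + 143.62 + 810.54 = 1663.45
link = 1845.15/1663.45 = 1.109231
Chained index = 100 × 0.995088 × 0.896285 × 1.109231 = 98.9304

98.93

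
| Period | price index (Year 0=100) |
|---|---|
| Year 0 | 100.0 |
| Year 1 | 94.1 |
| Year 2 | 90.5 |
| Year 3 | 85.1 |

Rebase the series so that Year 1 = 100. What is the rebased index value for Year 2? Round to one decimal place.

96.2

Rebased(Year 2) = 90.5 / 94.1 × 100 = 96.1743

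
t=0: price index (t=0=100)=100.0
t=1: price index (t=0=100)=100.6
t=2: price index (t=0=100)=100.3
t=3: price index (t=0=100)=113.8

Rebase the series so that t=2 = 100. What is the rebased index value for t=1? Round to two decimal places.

100.30

Rebased(t=1) = 100.6 / 100.3 × 100 = 100.2991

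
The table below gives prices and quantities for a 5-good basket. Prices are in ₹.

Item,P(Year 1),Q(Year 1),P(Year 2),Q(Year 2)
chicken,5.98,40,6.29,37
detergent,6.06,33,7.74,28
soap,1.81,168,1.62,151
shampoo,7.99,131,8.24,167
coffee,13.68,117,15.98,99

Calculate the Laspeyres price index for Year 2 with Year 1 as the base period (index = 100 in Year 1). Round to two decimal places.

Laspeyres price index uses base-period quantities as weights.
ΣP(Year 2)·Q(Year 1) = 6.29×40 + 7.74×33 + 1.62×168 + 8.24×131 + 15.98×117 = 251.6 + 255.42 + 272.16 + 1079.44 + 1869.66 = 3728.28
ΣP(Year 1)·Q(Year 1) = 5.98×40 + 6.06×33 + 1.81×168 + 7.99×131 + 13.68×117 = 239.2 + 199.98 + 304.08 + 1046.69 + 1600.56 = 3390.51
Index = 3728.28 / 3390.51 × 100 = 109.9622

109.96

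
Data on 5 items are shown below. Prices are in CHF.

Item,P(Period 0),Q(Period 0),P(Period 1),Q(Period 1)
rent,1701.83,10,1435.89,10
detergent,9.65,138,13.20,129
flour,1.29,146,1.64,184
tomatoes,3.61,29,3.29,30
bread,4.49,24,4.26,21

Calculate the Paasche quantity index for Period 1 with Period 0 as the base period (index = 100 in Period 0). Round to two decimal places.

99.60

Paasche quantity index uses current-period prices as weights.
ΣP(Period 1)·Q(Period 1) = 1435.89×10 + 13.20×129 + 1.64×184 + 3.29×30 + 4.26×21 = 14358.9 + 1702.8 + 301.76 + 98.7 + 89.46 = 16551.62
ΣP(Period 1)·Q(Period 0) = 1435.89×10 + 13.20×138 + 1.64×146 + 3.29×29 + 4.26×24 = 14358.9 + 1821.6 + 239.44 + 95.41 + 102.24 = 16617.59
Index = 16551.62 / 16617.59 × 100 = 99.6030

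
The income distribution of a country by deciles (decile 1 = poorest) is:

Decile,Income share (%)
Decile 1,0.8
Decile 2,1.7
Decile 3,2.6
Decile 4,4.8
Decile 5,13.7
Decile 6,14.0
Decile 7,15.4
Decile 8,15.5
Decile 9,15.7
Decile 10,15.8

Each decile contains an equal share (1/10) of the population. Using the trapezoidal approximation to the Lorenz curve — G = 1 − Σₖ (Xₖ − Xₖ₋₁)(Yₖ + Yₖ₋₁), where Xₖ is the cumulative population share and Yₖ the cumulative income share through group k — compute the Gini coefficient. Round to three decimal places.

0.330

Cumulative income shares Yₖ: 0.0080, 0.0250, 0.0510, 0.0990, 0.2360, 0.3760, 0.5300, 0.6850, 0.8420, 1.0000
Σ (Xₖ−Xₖ₋₁)(Yₖ+Yₖ₋₁) = (1/10)(0.0080+0.0000) + (1/10)(0.0250+0.0080) + (1/10)(0.0510+0.0250) + (1/10)(0.0990+0.0510) + (1/10)(0.2360+0.0990) + (1/10)(0.3760+0.2360) + (1/10)(0.5300+0.3760) + (1/10)(0.6850+0.5300) + (1/10)(0.8420+0.6850) + (1/10)(1.0000+0.8420)
  = 0.0008 + 0.0033 + 0.0076 + 0.0150 + 0.0335 + 0.0612 + 0.0906 + 0.1215 + 0.1527 + 0.1842 = 0.6704
G = 1 − 0.6704 = 0.3296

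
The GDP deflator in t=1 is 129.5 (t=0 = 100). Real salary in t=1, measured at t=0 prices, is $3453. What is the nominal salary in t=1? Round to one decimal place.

4471.6

Nominal = Real × (Index/100) = 3453 × (129.5/100)
        = 3453 × 1.295 = 4471.6350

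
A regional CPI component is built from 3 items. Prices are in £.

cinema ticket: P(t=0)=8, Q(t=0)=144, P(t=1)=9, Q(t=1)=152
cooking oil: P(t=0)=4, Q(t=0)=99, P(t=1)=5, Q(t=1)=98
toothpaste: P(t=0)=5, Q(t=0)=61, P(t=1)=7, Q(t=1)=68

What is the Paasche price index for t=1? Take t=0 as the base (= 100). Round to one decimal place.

119.8

Paasche price index uses current-period quantities as weights.
ΣP(t=1)·Q(t=1) = 9×152 + 5×98 + 7×68 = 1368 + 490 + 476 = 2334
ΣP(t=0)·Q(t=1) = 8×152 + 4×98 + 5×68 = 1216 + 392 + 340 = 1948
Index = 2334 / 1948 × 100 = 119.8152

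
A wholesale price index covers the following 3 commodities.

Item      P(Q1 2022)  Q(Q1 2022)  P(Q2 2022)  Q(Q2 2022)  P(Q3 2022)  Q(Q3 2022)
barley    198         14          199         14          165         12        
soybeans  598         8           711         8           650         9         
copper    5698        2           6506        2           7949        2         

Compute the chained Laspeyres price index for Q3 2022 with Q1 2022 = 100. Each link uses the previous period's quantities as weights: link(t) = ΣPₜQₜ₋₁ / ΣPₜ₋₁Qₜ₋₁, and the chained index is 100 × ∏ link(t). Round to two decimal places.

123.51

Link Q1 2022→Q2 2022:
ΣP(Q2 2022)Q(Q1 2022) = 199×14 + 711×8 + 6506×2 = 2786 + 5688 + 13012 = 21486
ΣP(Q1 2022)Q(Q1 2022) = 198×14 + 598×8 + 5698×2 = 2772 + 4784 + 11396 = 18952
link = 21486/18952 = 1.133706
Link Q2 2022→Q3 2022:
ΣP(Q3 2022)Q(Q2 2022) = 165×14 + 650×8 + 7949×2 = 2310 + 5200 + 15898 = 23408
ΣP(Q2 2022)Q(Q2 2022) = 199×14 + 711×8 + 6506×2 = 2786 + 5688 + 13012 = 21486
link = 23408/21486 = 1.089454
Chained index = 100 × 1.133706 × 1.089454 = 123.5120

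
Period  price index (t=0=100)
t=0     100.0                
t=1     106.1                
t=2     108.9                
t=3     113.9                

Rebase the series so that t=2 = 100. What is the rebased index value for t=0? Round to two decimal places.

Rebased(t=0) = 100.0 / 108.9 × 100 = 91.8274

91.83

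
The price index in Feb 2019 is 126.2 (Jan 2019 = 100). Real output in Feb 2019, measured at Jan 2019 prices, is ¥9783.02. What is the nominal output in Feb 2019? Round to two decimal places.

12346.17

Nominal = Real × (Index/100) = 9783.02 × (126.2/100)
        = 9783.02 × 1.262 = 12346.1712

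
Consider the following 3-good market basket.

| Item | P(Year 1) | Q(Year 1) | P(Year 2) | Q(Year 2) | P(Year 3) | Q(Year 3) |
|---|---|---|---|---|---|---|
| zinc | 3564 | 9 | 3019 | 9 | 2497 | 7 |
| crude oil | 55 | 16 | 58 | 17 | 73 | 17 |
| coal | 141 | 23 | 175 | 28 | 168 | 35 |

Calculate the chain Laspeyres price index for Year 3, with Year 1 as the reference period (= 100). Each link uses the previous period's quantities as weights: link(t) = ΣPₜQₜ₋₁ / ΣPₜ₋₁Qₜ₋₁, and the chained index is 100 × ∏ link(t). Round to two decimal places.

76.29

Link Year 1→Year 2:
ΣP(Year 2)Q(Year 1) = 3019×9 + 58×16 + 175×23 = 27171 + 928 + 4025 = 32124
ΣP(Year 1)Q(Year 1) = 3564×9 + 55×16 + 141×23 = 32076 + 880 + 3243 = 36199
link = 32124/36199 = 0.887428
Link Year 2→Year 3:
ΣP(Year 3)Q(Year 2) = 2497×9 + 73×17 + 168×28 = 22473 + 1241 + 4704 = 28418
ΣP(Year 2)Q(Year 2) = 3019×9 + 58×17 + 175×28 = 27171 + 986 + 4900 = 33057
link = 28418/33057 = 0.859667
Chained index = 100 × 0.887428 × 0.859667 = 76.2892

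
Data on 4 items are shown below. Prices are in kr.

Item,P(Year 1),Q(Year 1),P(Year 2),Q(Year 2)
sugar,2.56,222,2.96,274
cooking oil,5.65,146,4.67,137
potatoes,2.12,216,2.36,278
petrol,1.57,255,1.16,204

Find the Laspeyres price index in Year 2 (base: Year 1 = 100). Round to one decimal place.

95.2

Laspeyres price index uses base-period quantities as weights.
ΣP(Year 2)·Q(Year 1) = 2.96×222 + 4.67×146 + 2.36×216 + 1.16×255 = 657.12 + 681.82 + 509.76 + 295.8 = 2144.5
ΣP(Year 1)·Q(Year 1) = 2.56×222 + 5.65×146 + 2.12×216 + 1.57×255 = 568.32 + 824.9 + 457.92 + 400.35 = 2251.49
Index = 2144.5 / 2251.49 × 100 = 95.2480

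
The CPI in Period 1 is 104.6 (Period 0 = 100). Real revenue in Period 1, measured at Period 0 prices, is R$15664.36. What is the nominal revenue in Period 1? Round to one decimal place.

16384.9

Nominal = Real × (Index/100) = 15664.36 × (104.6/100)
        = 15664.36 × 1.046 = 16384.9206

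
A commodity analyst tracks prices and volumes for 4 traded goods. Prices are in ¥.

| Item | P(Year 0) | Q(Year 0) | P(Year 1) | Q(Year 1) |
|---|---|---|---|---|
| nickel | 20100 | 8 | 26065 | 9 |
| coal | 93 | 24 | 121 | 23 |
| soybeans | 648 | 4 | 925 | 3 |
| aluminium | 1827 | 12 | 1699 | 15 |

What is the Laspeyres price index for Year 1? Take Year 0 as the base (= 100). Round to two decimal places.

Laspeyres price index uses base-period quantities as weights.
ΣP(Year 1)·Q(Year 0) = 26065×8 + 121×24 + 925×4 + 1699×12 = 208520 + 2904 + 3700 + 20388 = 235512
ΣP(Year 0)·Q(Year 0) = 20100×8 + 93×24 + 648×4 + 1827×12 = 160800 + 2232 + 2592 + 21924 = 187548
Index = 235512 / 187548 × 100 = 125.5743

125.57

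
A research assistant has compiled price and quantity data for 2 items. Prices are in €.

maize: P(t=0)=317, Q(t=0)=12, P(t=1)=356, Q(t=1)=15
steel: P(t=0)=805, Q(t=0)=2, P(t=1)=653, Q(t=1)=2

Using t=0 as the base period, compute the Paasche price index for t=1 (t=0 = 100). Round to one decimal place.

Paasche price index uses current-period quantities as weights.
ΣP(t=1)·Q(t=1) = 356×15 + 653×2 = 5340 + 1306 = 6646
ΣP(t=0)·Q(t=1) = 317×15 + 805×2 = 4755 + 1610 = 6365
Index = 6646 / 6365 × 100 = 104.4148

104.4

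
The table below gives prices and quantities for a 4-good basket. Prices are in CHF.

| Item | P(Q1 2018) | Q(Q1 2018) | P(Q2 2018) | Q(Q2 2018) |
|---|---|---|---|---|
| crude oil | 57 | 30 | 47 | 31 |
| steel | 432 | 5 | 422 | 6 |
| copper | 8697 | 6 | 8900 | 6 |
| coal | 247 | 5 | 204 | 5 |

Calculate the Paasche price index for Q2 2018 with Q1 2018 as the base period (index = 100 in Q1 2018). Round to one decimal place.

101.1

Paasche price index uses current-period quantities as weights.
ΣP(Q2 2018)·Q(Q2 2018) = 47×31 + 422×6 + 8900×6 + 204×5 = 1457 + 2532 + 53400 + 1020 = 58409
ΣP(Q1 2018)·Q(Q2 2018) = 57×31 + 432×6 + 8697×6 + 247×5 = 1767 + 2592 + 52182 + 1235 = 57776
Index = 58409 / 57776 × 100 = 101.0956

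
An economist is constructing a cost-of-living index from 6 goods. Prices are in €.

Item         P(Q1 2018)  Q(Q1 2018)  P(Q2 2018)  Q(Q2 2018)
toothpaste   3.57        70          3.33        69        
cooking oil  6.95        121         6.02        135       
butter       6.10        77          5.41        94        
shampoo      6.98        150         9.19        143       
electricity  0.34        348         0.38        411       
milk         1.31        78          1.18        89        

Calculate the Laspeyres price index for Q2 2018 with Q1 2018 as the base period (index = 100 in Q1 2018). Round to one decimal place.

105.4

Laspeyres price index uses base-period quantities as weights.
ΣP(Q2 2018)·Q(Q1 2018) = 3.33×70 + 6.02×121 + 5.41×77 + 9.19×150 + 0.38×348 + 1.18×78 = 233.1 + 728.42 + 416.57 + 1378.5 + 132.24 + 92.04 = 2980.87
ΣP(Q1 2018)·Q(Q1 2018) = 3.57×70 + 6.95×121 + 6.10×77 + 6.98×150 + 0.34×348 + 1.31×78 = 249.9 + 840.95 + 469.7 + 1047 + 118.32 + 102.18 = 2828.05
Index = 2980.87 / 2828.05 × 100 = 105.4037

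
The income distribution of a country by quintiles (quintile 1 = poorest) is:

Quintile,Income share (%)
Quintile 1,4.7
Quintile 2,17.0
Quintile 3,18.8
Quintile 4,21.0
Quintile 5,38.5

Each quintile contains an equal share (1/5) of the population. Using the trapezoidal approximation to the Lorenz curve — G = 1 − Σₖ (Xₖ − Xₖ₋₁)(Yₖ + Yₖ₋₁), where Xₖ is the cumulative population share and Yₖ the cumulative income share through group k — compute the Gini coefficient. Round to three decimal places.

0.286

Cumulative income shares Yₖ: 0.0470, 0.2170, 0.4050, 0.6150, 1.0000
Σ (Xₖ−Xₖ₋₁)(Yₖ+Yₖ₋₁) = (1/5)(0.0470+0.0000) + (1/5)(0.2170+0.0470) + (1/5)(0.4050+0.2170) + (1/5)(0.6150+0.4050) + (1/5)(1.0000+0.6150)
  = 0.0094 + 0.0528 + 0.1244 + 0.2040 + 0.3230 = 0.7136
G = 1 − 0.7136 = 0.2864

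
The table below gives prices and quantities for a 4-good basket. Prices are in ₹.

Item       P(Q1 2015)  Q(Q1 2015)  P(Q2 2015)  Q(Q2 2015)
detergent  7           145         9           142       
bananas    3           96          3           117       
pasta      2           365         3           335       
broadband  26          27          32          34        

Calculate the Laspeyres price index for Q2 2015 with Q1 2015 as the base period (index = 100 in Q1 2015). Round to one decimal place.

129.9

Laspeyres price index uses base-period quantities as weights.
ΣP(Q2 2015)·Q(Q1 2015) = 9×145 + 3×96 + 3×365 + 32×27 = 1305 + 288 + 1095 + 864 = 3552
ΣP(Q1 2015)·Q(Q1 2015) = 7×145 + 3×96 + 2×365 + 26×27 = 1015 + 288 + 730 + 702 = 2735
Index = 3552 / 2735 × 100 = 129.8720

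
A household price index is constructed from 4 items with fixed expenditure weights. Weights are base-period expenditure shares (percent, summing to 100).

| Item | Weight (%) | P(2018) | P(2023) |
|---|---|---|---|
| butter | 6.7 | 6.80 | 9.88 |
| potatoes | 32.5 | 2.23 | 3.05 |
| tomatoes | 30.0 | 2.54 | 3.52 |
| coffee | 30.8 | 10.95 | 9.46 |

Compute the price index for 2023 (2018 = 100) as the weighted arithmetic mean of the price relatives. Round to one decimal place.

122.4

butter: 6.7 × (9.88/6.80) = 6.7 × 1.452941 = 9.7347
potatoes: 32.5 × (3.05/2.23) = 32.5 × 1.367713 = 44.4507
tomatoes: 30.0 × (3.52/2.54) = 30.0 × 1.385827 = 41.5748
coffee: 30.8 × (9.46/10.95) = 30.8 × 0.863927 = 26.6089
Index = Σ wᵢ·(p₁ᵢ/p₀ᵢ) = 9.7347 + 44.4507 + 41.5748 + 26.6089 = 122.3691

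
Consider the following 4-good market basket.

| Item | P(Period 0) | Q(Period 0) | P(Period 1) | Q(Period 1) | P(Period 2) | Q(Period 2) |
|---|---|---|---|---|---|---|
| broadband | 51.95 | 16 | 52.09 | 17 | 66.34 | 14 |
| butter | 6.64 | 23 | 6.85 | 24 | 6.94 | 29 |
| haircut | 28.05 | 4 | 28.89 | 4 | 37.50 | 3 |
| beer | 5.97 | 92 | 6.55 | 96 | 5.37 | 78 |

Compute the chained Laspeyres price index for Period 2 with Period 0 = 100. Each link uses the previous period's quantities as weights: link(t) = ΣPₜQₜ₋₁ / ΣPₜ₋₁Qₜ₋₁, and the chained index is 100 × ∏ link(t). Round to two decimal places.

Link Period 0→Period 1:
ΣP(Period 1)Q(Period 0) = 52.09×16 + 6.85×23 + 28.89×4 + 6.55×92 = 833.44 + 157.55 + 115.56 + 602.6 = 1709.15
ΣP(Period 0)Q(Period 0) = 51.95×16 + 6.64×23 + 28.05×4 + 5.97×92 = 831.2 + 152.72 + 112.2 + 549.24 = 1645.36
link = 1709.15/1645.36 = 1.038770
Link Period 1→Period 2:
ΣP(Period 2)Q(Period 1) = 66.34×17 + 6.94×24 + 37.50×4 + 5.37×96 = 1127.78 + 166.56 + 150 + 515.52 = 1959.86
ΣP(Period 1)Q(Period 1) = 52.09×17 + 6.85×24 + 28.89×4 + 6.55×96 = 885.53 + 164.4 + 115.56 + 628.8 = 1794.29
link = 1959.86/1794.29 = 1.092276
Chained index = 100 × 1.038770 × 1.092276 = 113.4623

113.46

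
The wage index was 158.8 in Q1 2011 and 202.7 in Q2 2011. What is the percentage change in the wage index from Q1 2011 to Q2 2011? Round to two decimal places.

27.64%

Change = (202.7 − 158.8) / 158.8 × 100
       = 43.9 / 158.8 × 100 = 27.6448%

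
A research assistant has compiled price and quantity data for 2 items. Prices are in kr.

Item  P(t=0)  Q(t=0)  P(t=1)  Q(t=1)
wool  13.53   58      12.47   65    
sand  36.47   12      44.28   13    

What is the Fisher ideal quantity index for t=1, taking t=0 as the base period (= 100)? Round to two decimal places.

110.61

Laspeyres component (base-period weights):
ΣP(t=0)Q(t=1) = 13.53×65 + 36.47×13 = 879.45 + 474.11 = 1353.56
ΣP(t=0)Q(t=0) = 13.53×58 + 36.47×12 = 784.74 + 437.64 = 1222.38
L = 1353.56 / 1222.38 × 100 = 110.7315
Paasche component (current-period weights):
ΣP(t=1)Q(t=1) = 12.47×65 + 44.28×13 = 810.55 + 575.64 = 1386.19
ΣP(t=1)Q(t=0) = 12.47×58 + 44.28×12 = 723.26 + 531.36 = 1254.62
P = 1386.19 / 1254.62 × 100 = 110.4868
Fisher = √(L × P) = √(110.7315 × 110.4868) = 110.6091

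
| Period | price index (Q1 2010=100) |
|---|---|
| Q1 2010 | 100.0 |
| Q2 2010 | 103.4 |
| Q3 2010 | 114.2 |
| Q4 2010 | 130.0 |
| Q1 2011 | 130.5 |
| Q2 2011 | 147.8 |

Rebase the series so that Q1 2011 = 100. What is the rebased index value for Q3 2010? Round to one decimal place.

87.5

Rebased(Q3 2010) = 114.2 / 130.5 × 100 = 87.5096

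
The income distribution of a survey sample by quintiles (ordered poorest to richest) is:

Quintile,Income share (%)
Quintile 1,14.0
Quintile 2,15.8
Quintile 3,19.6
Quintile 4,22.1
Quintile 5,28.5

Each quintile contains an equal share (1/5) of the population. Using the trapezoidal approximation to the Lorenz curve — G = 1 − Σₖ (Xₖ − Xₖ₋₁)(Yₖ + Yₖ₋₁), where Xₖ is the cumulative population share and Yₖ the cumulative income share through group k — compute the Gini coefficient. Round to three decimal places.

0.141

Cumulative income shares Yₖ: 0.1400, 0.2980, 0.4940, 0.7150, 1.0000
Σ (Xₖ−Xₖ₋₁)(Yₖ+Yₖ₋₁) = (1/5)(0.1400+0.0000) + (1/5)(0.2980+0.1400) + (1/5)(0.4940+0.2980) + (1/5)(0.7150+0.4940) + (1/5)(1.0000+0.7150)
  = 0.0280 + 0.0876 + 0.1584 + 0.2418 + 0.3430 = 0.8588
G = 1 − 0.8588 = 0.1412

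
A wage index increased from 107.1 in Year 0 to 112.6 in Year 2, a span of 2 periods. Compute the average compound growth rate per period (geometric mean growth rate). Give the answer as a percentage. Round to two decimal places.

2.54%

Growth factor = (112.6/107.1)^(1/2) = (1.051354)^(1/2) = 1.025355
Growth rate = 1.025355 − 1 = 0.025355 = 2.5355%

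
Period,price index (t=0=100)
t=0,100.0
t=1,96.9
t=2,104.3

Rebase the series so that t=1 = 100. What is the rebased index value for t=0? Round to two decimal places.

Rebased(t=0) = 100.0 / 96.9 × 100 = 103.1992

103.20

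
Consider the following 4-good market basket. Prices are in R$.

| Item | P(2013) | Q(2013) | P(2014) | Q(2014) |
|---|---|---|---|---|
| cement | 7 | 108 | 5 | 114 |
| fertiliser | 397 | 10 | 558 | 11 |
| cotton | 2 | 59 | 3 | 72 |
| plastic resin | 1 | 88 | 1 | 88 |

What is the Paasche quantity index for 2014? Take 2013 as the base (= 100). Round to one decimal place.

Paasche quantity index uses current-period prices as weights.
ΣP(2014)·Q(2014) = 5×114 + 558×11 + 3×72 + 1×88 = 570 + 6138 + 216 + 88 = 7012
ΣP(2014)·Q(2013) = 5×108 + 558×10 + 3×59 + 1×88 = 540 + 5580 + 177 + 88 = 6385
Index = 7012 / 6385 × 100 = 109.8199

109.8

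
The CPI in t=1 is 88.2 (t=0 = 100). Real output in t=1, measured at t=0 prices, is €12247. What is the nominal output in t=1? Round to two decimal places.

Nominal = Real × (Index/100) = 12247 × (88.2/100)
        = 12247 × 0.882 = 10801.8540

10801.85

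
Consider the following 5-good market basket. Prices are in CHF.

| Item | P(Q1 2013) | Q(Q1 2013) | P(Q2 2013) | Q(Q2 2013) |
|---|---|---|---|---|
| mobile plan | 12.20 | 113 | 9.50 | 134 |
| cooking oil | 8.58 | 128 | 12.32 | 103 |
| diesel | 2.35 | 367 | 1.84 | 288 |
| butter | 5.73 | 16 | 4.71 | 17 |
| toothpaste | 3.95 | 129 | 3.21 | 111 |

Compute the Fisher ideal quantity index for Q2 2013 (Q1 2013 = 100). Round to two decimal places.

Laspeyres component (base-period weights):
ΣP(Q1 2013)Q(Q2 2013) = 12.20×134 + 8.58×103 + 2.35×288 + 5.73×17 + 3.95×111 = 1634.8 + 883.74 + 676.8 + 97.41 + 438.45 = 3731.2
ΣP(Q1 2013)Q(Q1 2013) = 12.20×113 + 8.58×128 + 2.35×367 + 5.73×16 + 3.95×129 = 1378.6 + 1098.24 + 862.45 + 91.68 + 509.55 = 3940.52
L = 3731.2 / 3940.52 × 100 = 94.6880
Paasche component (current-period weights):
ΣP(Q2 2013)Q(Q2 2013) = 9.50×134 + 12.32×103 + 1.84×288 + 4.71×17 + 3.21×111 = 1273 + 1268.96 + 529.92 + 80.07 + 356.31 = 3508.26
ΣP(Q2 2013)Q(Q1 2013) = 9.50×113 + 12.32×128 + 1.84×367 + 4.71×16 + 3.21×129 = 1073.5 + 1576.96 + 675.28 + 75.36 + 414.09 = 3815.19
P = 3508.26 / 3815.19 × 100 = 91.9551
Fisher = √(L × P) = √(94.6880 × 91.9551) = 93.3115

93.31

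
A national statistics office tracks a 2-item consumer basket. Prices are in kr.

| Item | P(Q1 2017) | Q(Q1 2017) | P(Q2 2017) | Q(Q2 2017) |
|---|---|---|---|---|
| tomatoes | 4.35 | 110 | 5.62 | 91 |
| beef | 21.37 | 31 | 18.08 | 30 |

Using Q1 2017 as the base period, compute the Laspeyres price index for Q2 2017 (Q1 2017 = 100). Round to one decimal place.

Laspeyres price index uses base-period quantities as weights.
ΣP(Q2 2017)·Q(Q1 2017) = 5.62×110 + 18.08×31 = 618.2 + 560.48 = 1178.68
ΣP(Q1 2017)·Q(Q1 2017) = 4.35×110 + 21.37×31 = 478.5 + 662.47 = 1140.97
Index = 1178.68 / 1140.97 × 100 = 103.3051

103.3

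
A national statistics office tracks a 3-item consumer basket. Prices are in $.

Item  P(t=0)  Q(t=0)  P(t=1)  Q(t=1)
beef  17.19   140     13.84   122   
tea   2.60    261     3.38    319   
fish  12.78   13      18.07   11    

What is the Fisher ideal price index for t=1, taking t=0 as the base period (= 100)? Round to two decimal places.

95.31

Laspeyres component (base-period weights):
ΣP(t=1)Q(t=0) = 13.84×140 + 3.38×261 + 18.07×13 = 1937.6 + 882.18 + 234.91 = 3054.69
ΣP(t=0)Q(t=0) = 17.19×140 + 2.60×261 + 12.78×13 = 2406.6 + 678.6 + 166.14 = 3251.34
L = 3054.69 / 3251.34 × 100 = 93.9517
Paasche component (current-period weights):
ΣP(t=1)Q(t=1) = 13.84×122 + 3.38×319 + 18.07×11 = 1688.48 + 1078.22 + 198.77 = 2965.47
ΣP(t=0)Q(t=1) = 17.19×122 + 2.60×319 + 12.78×11 = 2097.18 + 829.4 + 140.58 = 3067.16
P = 2965.47 / 3067.16 × 100 = 96.6846
Fisher = √(L × P) = √(93.9517 × 96.6846) = 95.3083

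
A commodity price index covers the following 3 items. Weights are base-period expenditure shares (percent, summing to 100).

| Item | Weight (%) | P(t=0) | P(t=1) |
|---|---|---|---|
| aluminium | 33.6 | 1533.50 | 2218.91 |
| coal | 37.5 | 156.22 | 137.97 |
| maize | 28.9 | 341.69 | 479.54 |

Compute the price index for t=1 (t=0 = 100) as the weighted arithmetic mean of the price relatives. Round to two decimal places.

122.30

aluminium: 33.6 × (2218.91/1533.50) = 33.6 × 1.446958 = 48.6178
coal: 37.5 × (137.97/156.22) = 37.5 × 0.883178 = 33.1192
maize: 28.9 × (479.54/341.69) = 28.9 × 1.403436 = 40.5593
Index = Σ wᵢ·(p₁ᵢ/p₀ᵢ) = 48.6178 + 33.1192 + 40.5593 = 122.2962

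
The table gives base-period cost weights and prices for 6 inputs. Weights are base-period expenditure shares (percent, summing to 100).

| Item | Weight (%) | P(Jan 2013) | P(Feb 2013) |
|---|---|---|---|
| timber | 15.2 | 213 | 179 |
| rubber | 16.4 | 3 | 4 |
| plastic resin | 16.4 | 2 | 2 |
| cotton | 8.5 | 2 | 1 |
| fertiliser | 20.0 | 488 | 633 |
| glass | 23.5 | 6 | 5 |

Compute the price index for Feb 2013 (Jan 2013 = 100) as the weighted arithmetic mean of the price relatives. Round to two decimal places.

100.82

timber: 15.2 × (179/213) = 15.2 × 0.840376 = 12.7737
rubber: 16.4 × (4/3) = 16.4 × 1.333333 = 21.8667
plastic resin: 16.4 × (2/2) = 16.4 × 1.000000 = 16.4000
cotton: 8.5 × (1/2) = 8.5 × 0.500000 = 4.2500
fertiliser: 20.0 × (633/488) = 20.0 × 1.297131 = 25.9426
glass: 23.5 × (5/6) = 23.5 × 0.833333 = 19.5833
Index = Σ wᵢ·(p₁ᵢ/p₀ᵢ) = 12.7737 + 21.8667 + 16.4000 + 4.2500 + 25.9426 + 19.5833 = 100.8163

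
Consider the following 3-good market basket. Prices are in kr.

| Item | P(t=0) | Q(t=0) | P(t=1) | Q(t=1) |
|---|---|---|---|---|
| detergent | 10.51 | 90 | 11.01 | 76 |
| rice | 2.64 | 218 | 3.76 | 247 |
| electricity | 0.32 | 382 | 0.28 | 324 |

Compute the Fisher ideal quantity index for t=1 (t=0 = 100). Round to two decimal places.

95.68

Laspeyres component (base-period weights):
ΣP(t=0)Q(t=1) = 10.51×76 + 2.64×247 + 0.32×324 = 798.76 + 652.08 + 103.68 = 1554.52
ΣP(t=0)Q(t=0) = 10.51×90 + 2.64×218 + 0.32×382 = 945.9 + 575.52 + 122.24 = 1643.66
L = 1554.52 / 1643.66 × 100 = 94.5767
Paasche component (current-period weights):
ΣP(t=1)Q(t=1) = 11.01×76 + 3.76×247 + 0.28×324 = 836.76 + 928.72 + 90.72 = 1856.2
ΣP(t=1)Q(t=0) = 11.01×90 + 3.76×218 + 0.28×382 = 990.9 + 819.68 + 106.96 = 1917.54
P = 1856.2 / 1917.54 × 100 = 96.8011
Fisher = √(L × P) = √(94.5767 × 96.8011) = 95.6825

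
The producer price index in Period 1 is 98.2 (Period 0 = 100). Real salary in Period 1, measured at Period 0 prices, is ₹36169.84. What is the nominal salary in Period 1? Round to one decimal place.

Nominal = Real × (Index/100) = 36169.84 × (98.2/100)
        = 36169.84 × 0.982 = 35518.7829

35518.8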